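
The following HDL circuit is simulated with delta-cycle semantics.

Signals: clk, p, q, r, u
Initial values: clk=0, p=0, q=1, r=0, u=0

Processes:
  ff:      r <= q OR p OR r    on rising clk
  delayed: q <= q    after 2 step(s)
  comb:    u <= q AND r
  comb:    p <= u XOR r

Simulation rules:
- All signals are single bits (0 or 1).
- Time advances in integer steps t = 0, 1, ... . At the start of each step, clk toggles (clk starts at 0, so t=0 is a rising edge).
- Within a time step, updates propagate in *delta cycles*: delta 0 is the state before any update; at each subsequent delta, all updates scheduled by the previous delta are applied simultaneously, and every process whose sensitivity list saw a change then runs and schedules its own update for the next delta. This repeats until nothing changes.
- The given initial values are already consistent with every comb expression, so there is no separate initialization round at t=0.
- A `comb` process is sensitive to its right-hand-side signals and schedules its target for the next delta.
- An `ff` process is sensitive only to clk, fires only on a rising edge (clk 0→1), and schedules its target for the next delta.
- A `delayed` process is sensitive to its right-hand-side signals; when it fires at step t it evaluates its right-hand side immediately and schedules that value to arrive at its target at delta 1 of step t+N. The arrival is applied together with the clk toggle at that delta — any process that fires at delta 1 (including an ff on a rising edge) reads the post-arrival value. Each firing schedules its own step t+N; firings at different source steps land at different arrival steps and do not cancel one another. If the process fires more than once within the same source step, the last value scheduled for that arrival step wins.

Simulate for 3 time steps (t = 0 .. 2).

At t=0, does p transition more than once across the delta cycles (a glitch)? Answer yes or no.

yes

t=0 Δ0: r=0 q=1 u=0 clk=0 p=0
  Δ1: clk:0→1
  Δ2: r:0→1
  Δ3: u:0→1, p:0→1
  Δ4: p:1→0
  (4Δ to stable)
t=1 Δ0: r=1 q=1 u=1 clk=1 p=0
  Δ1: clk:1→0
  (1Δ to stable)
t=2 Δ0: r=1 q=1 u=1 clk=0 p=0
  Δ1: clk:0→1
  (1Δ to stable)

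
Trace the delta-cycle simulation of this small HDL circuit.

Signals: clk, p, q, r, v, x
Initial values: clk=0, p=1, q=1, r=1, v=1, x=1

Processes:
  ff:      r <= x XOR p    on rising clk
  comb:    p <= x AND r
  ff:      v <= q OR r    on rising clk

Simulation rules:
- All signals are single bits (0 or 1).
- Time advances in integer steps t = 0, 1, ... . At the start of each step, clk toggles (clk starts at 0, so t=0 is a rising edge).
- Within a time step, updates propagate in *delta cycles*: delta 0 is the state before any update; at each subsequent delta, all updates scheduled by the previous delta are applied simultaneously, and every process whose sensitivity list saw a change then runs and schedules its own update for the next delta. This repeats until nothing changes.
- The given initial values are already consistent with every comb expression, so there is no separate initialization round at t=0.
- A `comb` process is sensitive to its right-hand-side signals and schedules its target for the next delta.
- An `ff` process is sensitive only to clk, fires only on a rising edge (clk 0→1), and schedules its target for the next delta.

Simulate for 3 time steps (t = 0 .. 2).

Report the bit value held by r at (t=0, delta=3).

0

t0.Δ0 r=1 v=1 p=1 x=1 q=1 clk=0
t0.Δ1 r=1 v=1 p=1 x=1 q=1 clk=1
t0.Δ2 r=0 v=1 p=1 x=1 q=1 clk=1
t0.Δ3 r=0 v=1 p=0 x=1 q=1 clk=1
t1.Δ0 r=0 v=1 p=0 x=1 q=1 clk=1
t1.Δ1 r=0 v=1 p=0 x=1 q=1 clk=0
t2.Δ0 r=0 v=1 p=0 x=1 q=1 clk=0
t2.Δ1 r=0 v=1 p=0 x=1 q=1 clk=1
t2.Δ2 r=1 v=1 p=0 x=1 q=1 clk=1
t2.Δ3 r=1 v=1 p=1 x=1 q=1 clk=1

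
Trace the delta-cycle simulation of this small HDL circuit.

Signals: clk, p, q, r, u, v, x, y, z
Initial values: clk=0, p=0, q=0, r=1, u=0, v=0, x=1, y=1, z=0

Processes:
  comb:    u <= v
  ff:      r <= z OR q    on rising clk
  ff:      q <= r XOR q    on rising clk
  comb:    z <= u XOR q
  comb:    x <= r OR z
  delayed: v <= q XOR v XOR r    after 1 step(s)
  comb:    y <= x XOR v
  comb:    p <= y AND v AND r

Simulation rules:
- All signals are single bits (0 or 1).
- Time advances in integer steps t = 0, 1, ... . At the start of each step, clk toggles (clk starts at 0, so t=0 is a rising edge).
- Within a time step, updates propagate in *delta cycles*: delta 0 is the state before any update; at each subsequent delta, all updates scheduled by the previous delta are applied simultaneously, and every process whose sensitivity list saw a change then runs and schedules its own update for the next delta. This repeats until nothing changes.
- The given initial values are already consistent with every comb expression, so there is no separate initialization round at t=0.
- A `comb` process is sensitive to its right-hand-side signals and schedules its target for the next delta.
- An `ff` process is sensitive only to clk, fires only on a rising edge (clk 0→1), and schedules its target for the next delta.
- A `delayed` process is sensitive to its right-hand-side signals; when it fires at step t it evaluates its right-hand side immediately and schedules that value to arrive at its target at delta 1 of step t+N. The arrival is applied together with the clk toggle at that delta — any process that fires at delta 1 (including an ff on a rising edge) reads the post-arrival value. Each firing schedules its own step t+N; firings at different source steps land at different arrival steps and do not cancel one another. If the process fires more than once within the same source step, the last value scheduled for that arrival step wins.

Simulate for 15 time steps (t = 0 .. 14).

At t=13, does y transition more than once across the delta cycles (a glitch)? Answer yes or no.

no

t=0 Δ0: r=1 p=0 clk=0 q=0 v=0 u=0 z=0 x=1 y=1
  Δ1: clk:0→1
  Δ2: r:1→0, q:0→1
  Δ3: z:0→1, x:1→0
  Δ4: x:0→1, y:1→0
  Δ5: y:0→1
  (5Δ to stable)
t=1 Δ0: r=0 p=0 clk=1 q=1 v=0 u=0 z=1 x=1 y=1
  Δ1: clk:1→0, v:0→1
  Δ2: u:0→1, y:1→0
  Δ3: z:1→0
  Δ4: x:1→0
  Δ5: y:0→1
  (5Δ to stable)
t=2 Δ0: r=0 p=0 clk=0 q=1 v=1 u=1 z=0 x=0 y=1
  Δ1: clk:0→1, v:1→0
  Δ2: r:0→1, u:1→0, y:1→0
  Δ3: z:0→1, x:0→1
  Δ4: y:0→1
  (4Δ to stable)
t=3 Δ0: r=1 p=0 clk=1 q=1 v=0 u=0 z=1 x=1 y=1
  Δ1: clk:1→0
  (1Δ to stable)
t=4 Δ0: r=1 p=0 clk=0 q=1 v=0 u=0 z=1 x=1 y=1
  Δ1: clk:0→1
  Δ2: q:1→0
  Δ3: z:1→0
  (3Δ to stable)
t=5 Δ0: r=1 p=0 clk=1 q=0 v=0 u=0 z=0 x=1 y=1
  Δ1: clk:1→0, v:0→1
  Δ2: p:0→1, u:0→1, y:1→0
  Δ3: p:1→0, z:0→1
  (3Δ to stable)
t=6 Δ0: r=1 p=0 clk=0 q=0 v=1 u=1 z=1 x=1 y=0
  Δ1: clk:0→1, v:1→0
  Δ2: q:0→1, u:1→0, y:0→1
  (2Δ to stable)
t=7 Δ0: r=1 p=0 clk=1 q=1 v=0 u=0 z=1 x=1 y=1
  Δ1: clk:1→0
  (1Δ to stable)
t=8 Δ0: r=1 p=0 clk=0 q=1 v=0 u=0 z=1 x=1 y=1
  Δ1: clk:0→1
  Δ2: q:1→0
  Δ3: z:1→0
  (3Δ to stable)
t=9 Δ0: r=1 p=0 clk=1 q=0 v=0 u=0 z=0 x=1 y=1
  Δ1: clk:1→0, v:0→1
  Δ2: p:0→1, u:0→1, y:1→0
  Δ3: p:1→0, z:0→1
  (3Δ to stable)
t=10 Δ0: r=1 p=0 clk=0 q=0 v=1 u=1 z=1 x=1 y=0
  Δ1: clk:0→1, v:1→0
  Δ2: q:0→1, u:1→0, y:0→1
  (2Δ to stable)
t=11 Δ0: r=1 p=0 clk=1 q=1 v=0 u=0 z=1 x=1 y=1
  Δ1: clk:1→0
  (1Δ to stable)
t=12 Δ0: r=1 p=0 clk=0 q=1 v=0 u=0 z=1 x=1 y=1
  Δ1: clk:0→1
  Δ2: q:1→0
  Δ3: z:1→0
  (3Δ to stable)
t=13 Δ0: r=1 p=0 clk=1 q=0 v=0 u=0 z=0 x=1 y=1
  Δ1: clk:1→0, v:0→1
  Δ2: p:0→1, u:0→1, y:1→0
  Δ3: p:1→0, z:0→1
  (3Δ to stable)
t=14 Δ0: r=1 p=0 clk=0 q=0 v=1 u=1 z=1 x=1 y=0
  Δ1: clk:0→1, v:1→0
  Δ2: q:0→1, u:1→0, y:0→1
  (2Δ to stable)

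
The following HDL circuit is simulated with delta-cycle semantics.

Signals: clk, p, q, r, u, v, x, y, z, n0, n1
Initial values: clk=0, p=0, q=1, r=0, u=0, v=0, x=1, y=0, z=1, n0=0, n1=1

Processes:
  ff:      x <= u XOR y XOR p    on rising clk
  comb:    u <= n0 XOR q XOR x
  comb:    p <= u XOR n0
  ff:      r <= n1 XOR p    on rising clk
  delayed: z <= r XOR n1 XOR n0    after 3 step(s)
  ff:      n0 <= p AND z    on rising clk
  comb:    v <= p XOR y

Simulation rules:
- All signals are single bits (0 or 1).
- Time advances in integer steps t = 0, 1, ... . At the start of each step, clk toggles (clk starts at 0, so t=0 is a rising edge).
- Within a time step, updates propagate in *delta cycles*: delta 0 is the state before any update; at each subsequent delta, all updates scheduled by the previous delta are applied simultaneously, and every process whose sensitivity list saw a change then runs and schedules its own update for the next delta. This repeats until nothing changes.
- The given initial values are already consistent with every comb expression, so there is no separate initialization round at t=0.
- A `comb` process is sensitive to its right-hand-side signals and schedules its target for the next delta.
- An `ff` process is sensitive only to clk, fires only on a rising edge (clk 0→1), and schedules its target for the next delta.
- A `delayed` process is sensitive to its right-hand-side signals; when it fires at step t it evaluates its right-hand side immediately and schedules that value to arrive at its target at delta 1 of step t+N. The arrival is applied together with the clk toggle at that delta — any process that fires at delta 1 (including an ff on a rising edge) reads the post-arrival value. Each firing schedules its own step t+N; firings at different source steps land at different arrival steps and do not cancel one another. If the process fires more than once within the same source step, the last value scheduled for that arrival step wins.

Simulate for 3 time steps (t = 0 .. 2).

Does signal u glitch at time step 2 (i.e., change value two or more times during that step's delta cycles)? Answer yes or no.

no

[bits: q,clk,u,z,r,n0,p,v,x,y,n1]
t=0: Δ0=10010000101 Δ1=11010000101 Δ2=11011000001 Δ3=11111000001 Δ4=11111010001 Δ5=11111011001 | 5Δ
t=1: Δ0=11111011001 Δ1=10111011001 | 1Δ
t=2: Δ0=10111011001 Δ1=11111011001 Δ2=11110111001 Δ3=11010101001 Δ4=11010110001 Δ5=11010111001 | 5Δ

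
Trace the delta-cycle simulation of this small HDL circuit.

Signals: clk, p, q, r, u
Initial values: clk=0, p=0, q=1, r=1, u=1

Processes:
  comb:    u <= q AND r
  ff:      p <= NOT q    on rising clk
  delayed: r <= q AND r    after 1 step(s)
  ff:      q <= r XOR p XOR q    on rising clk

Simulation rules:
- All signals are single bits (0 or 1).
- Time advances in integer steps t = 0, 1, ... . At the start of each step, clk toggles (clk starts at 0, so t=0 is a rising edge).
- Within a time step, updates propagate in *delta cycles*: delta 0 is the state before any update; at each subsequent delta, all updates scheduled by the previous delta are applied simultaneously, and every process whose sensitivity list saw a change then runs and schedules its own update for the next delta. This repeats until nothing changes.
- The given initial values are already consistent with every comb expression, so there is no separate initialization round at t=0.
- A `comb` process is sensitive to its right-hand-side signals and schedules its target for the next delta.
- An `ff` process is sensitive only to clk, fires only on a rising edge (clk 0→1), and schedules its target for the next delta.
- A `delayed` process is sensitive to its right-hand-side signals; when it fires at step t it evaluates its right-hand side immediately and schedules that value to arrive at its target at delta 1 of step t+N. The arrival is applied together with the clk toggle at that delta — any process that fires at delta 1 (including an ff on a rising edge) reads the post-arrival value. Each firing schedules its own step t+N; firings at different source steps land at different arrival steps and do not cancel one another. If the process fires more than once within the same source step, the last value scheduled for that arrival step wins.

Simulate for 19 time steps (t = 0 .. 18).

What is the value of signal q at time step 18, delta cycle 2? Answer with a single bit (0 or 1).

t=0 Δ0: u=1 r=1 clk=0 q=1 p=0
  Δ1: clk:0→1
  Δ2: q:1→0
  Δ3: u:1→0
  (3Δ to stable)
t=1 Δ0: u=0 r=1 clk=1 q=0 p=0
  Δ1: r:1→0, clk:1→0
  (1Δ to stable)
t=2 Δ0: u=0 r=0 clk=0 q=0 p=0
  Δ1: clk:0→1
  Δ2: p:0→1
  (2Δ to stable)
t=3 Δ0: u=0 r=0 clk=1 q=0 p=1
  Δ1: clk:1→0
  (1Δ to stable)
t=4 Δ0: u=0 r=0 clk=0 q=0 p=1
  Δ1: clk:0→1
  Δ2: q:0→1
  (2Δ to stable)
t=5 Δ0: u=0 r=0 clk=1 q=1 p=1
  Δ1: clk:1→0
  (1Δ to stable)
t=6 Δ0: u=0 r=0 clk=0 q=1 p=1
  Δ1: clk:0→1
  Δ2: q:1→0, p:1→0
  (2Δ to stable)
t=7 Δ0: u=0 r=0 clk=1 q=0 p=0
  Δ1: clk:1→0
  (1Δ to stable)
t=8 Δ0: u=0 r=0 clk=0 q=0 p=0
  Δ1: clk:0→1
  Δ2: p:0→1
  (2Δ to stable)
t=9 Δ0: u=0 r=0 clk=1 q=0 p=1
  Δ1: clk:1→0
  (1Δ to stable)
t=10 Δ0: u=0 r=0 clk=0 q=0 p=1
  Δ1: clk:0→1
  Δ2: q:0→1
  (2Δ to stable)
t=11 Δ0: u=0 r=0 clk=1 q=1 p=1
  Δ1: clk:1→0
  (1Δ to stable)
t=12 Δ0: u=0 r=0 clk=0 q=1 p=1
  Δ1: clk:0→1
  Δ2: q:1→0, p:1→0
  (2Δ to stable)
t=13 Δ0: u=0 r=0 clk=1 q=0 p=0
  Δ1: clk:1→0
  (1Δ to stable)
t=14 Δ0: u=0 r=0 clk=0 q=0 p=0
  Δ1: clk:0→1
  Δ2: p:0→1
  (2Δ to stable)
t=15 Δ0: u=0 r=0 clk=1 q=0 p=1
  Δ1: clk:1→0
  (1Δ to stable)
t=16 Δ0: u=0 r=0 clk=0 q=0 p=1
  Δ1: clk:0→1
  Δ2: q:0→1
  (2Δ to stable)
t=17 Δ0: u=0 r=0 clk=1 q=1 p=1
  Δ1: clk:1→0
  (1Δ to stable)
t=18 Δ0: u=0 r=0 clk=0 q=1 p=1
  Δ1: clk:0→1
  Δ2: q:1→0, p:1→0
  (2Δ to stable)

0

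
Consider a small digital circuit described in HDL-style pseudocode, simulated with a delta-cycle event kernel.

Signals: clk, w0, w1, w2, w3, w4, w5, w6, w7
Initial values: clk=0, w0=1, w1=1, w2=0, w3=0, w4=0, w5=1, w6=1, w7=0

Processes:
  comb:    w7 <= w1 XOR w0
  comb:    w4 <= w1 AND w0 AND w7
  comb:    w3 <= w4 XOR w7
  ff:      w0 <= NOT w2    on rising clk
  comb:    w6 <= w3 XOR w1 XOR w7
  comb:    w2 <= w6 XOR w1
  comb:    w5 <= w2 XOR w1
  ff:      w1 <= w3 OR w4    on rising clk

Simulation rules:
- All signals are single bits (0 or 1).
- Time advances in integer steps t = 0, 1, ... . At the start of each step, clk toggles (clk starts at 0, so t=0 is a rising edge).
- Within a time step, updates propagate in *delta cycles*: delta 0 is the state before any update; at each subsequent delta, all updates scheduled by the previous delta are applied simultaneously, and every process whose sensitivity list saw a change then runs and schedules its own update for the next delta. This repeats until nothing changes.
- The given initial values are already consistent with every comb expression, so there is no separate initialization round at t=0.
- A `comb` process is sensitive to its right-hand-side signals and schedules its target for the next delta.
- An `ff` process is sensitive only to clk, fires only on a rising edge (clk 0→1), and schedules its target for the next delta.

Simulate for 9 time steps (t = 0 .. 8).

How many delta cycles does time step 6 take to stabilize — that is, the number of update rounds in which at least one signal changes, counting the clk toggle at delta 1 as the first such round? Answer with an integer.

t=0 Δ0: w4=0 w3=0 clk=0 w1=1 w6=1 w5=1 w0=1 w7=0 w2=0
  Δ1: clk:0→1
  Δ2: w1:1→0
  Δ3: w6:1→0, w5:1→0, w7:0→1, w2:0→1
  Δ4: w3:0→1, w6:0→1, w5:0→1, w2:1→0
  Δ5: w6:1→0, w5:1→0, w2:0→1
  Δ6: w5:0→1, w2:1→0
  Δ7: w5:1→0
  (7Δ to stable)
t=1 Δ0: w4=0 w3=1 clk=1 w1=0 w6=0 w5=0 w0=1 w7=1 w2=0
  Δ1: clk:1→0
  (1Δ to stable)
t=2 Δ0: w4=0 w3=1 clk=0 w1=0 w6=0 w5=0 w0=1 w7=1 w2=0
  Δ1: clk:0→1
  Δ2: w1:0→1
  Δ3: w4:0→1, w6:0→1, w5:0→1, w7:1→0, w2:0→1
  Δ4: w4:1→0, w6:1→0, w5:1→0, w2:1→0
  Δ5: w3:1→0, w5:0→1, w2:0→1
  Δ6: w6:0→1, w5:1→0
  Δ7: w2:1→0
  Δ8: w5:0→1
  (8Δ to stable)
t=3 Δ0: w4=0 w3=0 clk=1 w1=1 w6=1 w5=1 w0=1 w7=0 w2=0
  Δ1: clk:1→0
  (1Δ to stable)
t=4 Δ0: w4=0 w3=0 clk=0 w1=1 w6=1 w5=1 w0=1 w7=0 w2=0
  Δ1: clk:0→1
  Δ2: w1:1→0
  Δ3: w6:1→0, w5:1→0, w7:0→1, w2:0→1
  Δ4: w3:0→1, w6:0→1, w5:0→1, w2:1→0
  Δ5: w6:1→0, w5:1→0, w2:0→1
  Δ6: w5:0→1, w2:1→0
  Δ7: w5:1→0
  (7Δ to stable)
t=5 Δ0: w4=0 w3=1 clk=1 w1=0 w6=0 w5=0 w0=1 w7=1 w2=0
  Δ1: clk:1→0
  (1Δ to stable)
t=6 Δ0: w4=0 w3=1 clk=0 w1=0 w6=0 w5=0 w0=1 w7=1 w2=0
  Δ1: clk:0→1
  Δ2: w1:0→1
  Δ3: w4:0→1, w6:0→1, w5:0→1, w7:1→0, w2:0→1
  Δ4: w4:1→0, w6:1→0, w5:1→0, w2:1→0
  Δ5: w3:1→0, w5:0→1, w2:0→1
  Δ6: w6:0→1, w5:1→0
  Δ7: w2:1→0
  Δ8: w5:0→1
  (8Δ to stable)
t=7 Δ0: w4=0 w3=0 clk=1 w1=1 w6=1 w5=1 w0=1 w7=0 w2=0
  Δ1: clk:1→0
  (1Δ to stable)
t=8 Δ0: w4=0 w3=0 clk=0 w1=1 w6=1 w5=1 w0=1 w7=0 w2=0
  Δ1: clk:0→1
  Δ2: w1:1→0
  Δ3: w6:1→0, w5:1→0, w7:0→1, w2:0→1
  Δ4: w3:0→1, w6:0→1, w5:0→1, w2:1→0
  Δ5: w6:1→0, w5:1→0, w2:0→1
  Δ6: w5:0→1, w2:1→0
  Δ7: w5:1→0
  (7Δ to stable)

8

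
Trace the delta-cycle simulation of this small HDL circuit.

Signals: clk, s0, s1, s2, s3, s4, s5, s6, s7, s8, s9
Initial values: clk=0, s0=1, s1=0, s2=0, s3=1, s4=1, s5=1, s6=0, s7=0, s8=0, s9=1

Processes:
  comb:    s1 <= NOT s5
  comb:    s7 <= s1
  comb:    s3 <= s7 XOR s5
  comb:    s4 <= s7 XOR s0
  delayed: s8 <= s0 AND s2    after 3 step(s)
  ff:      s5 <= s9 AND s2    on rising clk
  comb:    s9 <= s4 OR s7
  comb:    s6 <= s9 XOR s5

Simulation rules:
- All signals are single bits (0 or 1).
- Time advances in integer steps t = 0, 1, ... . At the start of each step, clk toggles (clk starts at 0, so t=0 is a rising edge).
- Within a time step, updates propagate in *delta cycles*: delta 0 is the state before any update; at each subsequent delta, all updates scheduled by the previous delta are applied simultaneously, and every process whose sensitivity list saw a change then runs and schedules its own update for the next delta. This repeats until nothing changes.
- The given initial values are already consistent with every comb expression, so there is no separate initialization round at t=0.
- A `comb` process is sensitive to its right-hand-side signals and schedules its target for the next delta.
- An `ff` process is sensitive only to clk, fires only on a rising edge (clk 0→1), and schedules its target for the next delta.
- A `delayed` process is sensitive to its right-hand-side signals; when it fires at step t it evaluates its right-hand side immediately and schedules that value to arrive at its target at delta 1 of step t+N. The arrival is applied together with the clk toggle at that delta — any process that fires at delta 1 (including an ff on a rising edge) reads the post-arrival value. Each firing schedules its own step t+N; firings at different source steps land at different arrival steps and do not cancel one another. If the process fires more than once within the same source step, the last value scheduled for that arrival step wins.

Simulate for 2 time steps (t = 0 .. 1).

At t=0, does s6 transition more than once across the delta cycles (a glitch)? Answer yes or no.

t=0 Δ0: s6=0 s0=1 s8=0 s5=1 s9=1 clk=0 s4=1 s3=1 s1=0 s2=0 s7=0
  Δ1: clk:0→1
  Δ2: s5:1→0
  Δ3: s6:0→1, s3:1→0, s1:0→1
  Δ4: s7:0→1
  Δ5: s4:1→0, s3:0→1
  (5Δ to stable)
t=1 Δ0: s6=1 s0=1 s8=0 s5=0 s9=1 clk=1 s4=0 s3=1 s1=1 s2=0 s7=1
  Δ1: clk:1→0
  (1Δ to stable)

no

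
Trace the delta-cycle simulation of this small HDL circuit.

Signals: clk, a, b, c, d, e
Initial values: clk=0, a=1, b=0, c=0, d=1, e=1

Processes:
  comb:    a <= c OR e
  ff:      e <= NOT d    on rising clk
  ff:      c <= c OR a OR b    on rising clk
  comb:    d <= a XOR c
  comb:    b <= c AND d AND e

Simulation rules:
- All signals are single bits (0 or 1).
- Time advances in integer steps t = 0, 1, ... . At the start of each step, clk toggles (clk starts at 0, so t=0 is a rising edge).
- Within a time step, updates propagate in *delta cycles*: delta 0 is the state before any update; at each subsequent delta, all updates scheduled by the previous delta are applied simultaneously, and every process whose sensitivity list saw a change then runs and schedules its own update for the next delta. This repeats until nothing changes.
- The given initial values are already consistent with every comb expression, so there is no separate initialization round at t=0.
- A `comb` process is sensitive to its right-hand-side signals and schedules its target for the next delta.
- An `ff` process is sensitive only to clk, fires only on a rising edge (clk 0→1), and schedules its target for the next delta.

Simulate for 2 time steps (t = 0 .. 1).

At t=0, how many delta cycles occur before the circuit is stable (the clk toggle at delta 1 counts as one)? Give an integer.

3

t0.Δ0 e=1 b=0 c=0 a=1 clk=0 d=1
t0.Δ1 e=1 b=0 c=0 a=1 clk=1 d=1
t0.Δ2 e=0 b=0 c=1 a=1 clk=1 d=1
t0.Δ3 e=0 b=0 c=1 a=1 clk=1 d=0
t1.Δ0 e=0 b=0 c=1 a=1 clk=1 d=0
t1.Δ1 e=0 b=0 c=1 a=1 clk=0 d=0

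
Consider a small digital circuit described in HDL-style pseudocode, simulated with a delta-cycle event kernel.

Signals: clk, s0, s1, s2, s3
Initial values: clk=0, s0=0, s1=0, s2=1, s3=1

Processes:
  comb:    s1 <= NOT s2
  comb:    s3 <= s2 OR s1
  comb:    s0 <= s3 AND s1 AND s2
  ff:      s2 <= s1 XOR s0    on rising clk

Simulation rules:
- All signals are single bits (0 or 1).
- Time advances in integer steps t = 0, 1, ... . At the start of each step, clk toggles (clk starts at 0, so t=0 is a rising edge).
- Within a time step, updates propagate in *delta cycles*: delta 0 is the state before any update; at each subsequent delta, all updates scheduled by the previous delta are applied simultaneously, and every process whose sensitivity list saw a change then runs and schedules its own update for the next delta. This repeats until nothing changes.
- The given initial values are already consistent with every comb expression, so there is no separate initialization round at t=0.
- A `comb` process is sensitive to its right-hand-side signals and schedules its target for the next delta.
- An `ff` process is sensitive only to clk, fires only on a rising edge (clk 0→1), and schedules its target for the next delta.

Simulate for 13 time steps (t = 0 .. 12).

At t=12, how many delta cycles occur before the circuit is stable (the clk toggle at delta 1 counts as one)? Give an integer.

4

t0.Δ0 s3=1 s1=0 s2=1 s0=0 clk=0
t0.Δ1 s3=1 s1=0 s2=1 s0=0 clk=1
t0.Δ2 s3=1 s1=0 s2=0 s0=0 clk=1
t0.Δ3 s3=0 s1=1 s2=0 s0=0 clk=1
t0.Δ4 s3=1 s1=1 s2=0 s0=0 clk=1
t1.Δ0 s3=1 s1=1 s2=0 s0=0 clk=1
t1.Δ1 s3=1 s1=1 s2=0 s0=0 clk=0
t2.Δ0 s3=1 s1=1 s2=0 s0=0 clk=0
t2.Δ1 s3=1 s1=1 s2=0 s0=0 clk=1
t2.Δ2 s3=1 s1=1 s2=1 s0=0 clk=1
t2.Δ3 s3=1 s1=0 s2=1 s0=1 clk=1
t2.Δ4 s3=1 s1=0 s2=1 s0=0 clk=1
t3.Δ0 s3=1 s1=0 s2=1 s0=0 clk=1
t3.Δ1 s3=1 s1=0 s2=1 s0=0 clk=0
t4.Δ0 s3=1 s1=0 s2=1 s0=0 clk=0
t4.Δ1 s3=1 s1=0 s2=1 s0=0 clk=1
t4.Δ2 s3=1 s1=0 s2=0 s0=0 clk=1
t4.Δ3 s3=0 s1=1 s2=0 s0=0 clk=1
t4.Δ4 s3=1 s1=1 s2=0 s0=0 clk=1
t5.Δ0 s3=1 s1=1 s2=0 s0=0 clk=1
t5.Δ1 s3=1 s1=1 s2=0 s0=0 clk=0
t6.Δ0 s3=1 s1=1 s2=0 s0=0 clk=0
t6.Δ1 s3=1 s1=1 s2=0 s0=0 clk=1
t6.Δ2 s3=1 s1=1 s2=1 s0=0 clk=1
t6.Δ3 s3=1 s1=0 s2=1 s0=1 clk=1
t6.Δ4 s3=1 s1=0 s2=1 s0=0 clk=1
t7.Δ0 s3=1 s1=0 s2=1 s0=0 clk=1
t7.Δ1 s3=1 s1=0 s2=1 s0=0 clk=0
t8.Δ0 s3=1 s1=0 s2=1 s0=0 clk=0
t8.Δ1 s3=1 s1=0 s2=1 s0=0 clk=1
t8.Δ2 s3=1 s1=0 s2=0 s0=0 clk=1
t8.Δ3 s3=0 s1=1 s2=0 s0=0 clk=1
t8.Δ4 s3=1 s1=1 s2=0 s0=0 clk=1
t9.Δ0 s3=1 s1=1 s2=0 s0=0 clk=1
t9.Δ1 s3=1 s1=1 s2=0 s0=0 clk=0
t10.Δ0 s3=1 s1=1 s2=0 s0=0 clk=0
t10.Δ1 s3=1 s1=1 s2=0 s0=0 clk=1
t10.Δ2 s3=1 s1=1 s2=1 s0=0 clk=1
t10.Δ3 s3=1 s1=0 s2=1 s0=1 clk=1
t10.Δ4 s3=1 s1=0 s2=1 s0=0 clk=1
t11.Δ0 s3=1 s1=0 s2=1 s0=0 clk=1
t11.Δ1 s3=1 s1=0 s2=1 s0=0 clk=0
t12.Δ0 s3=1 s1=0 s2=1 s0=0 clk=0
t12.Δ1 s3=1 s1=0 s2=1 s0=0 clk=1
t12.Δ2 s3=1 s1=0 s2=0 s0=0 clk=1
t12.Δ3 s3=0 s1=1 s2=0 s0=0 clk=1
t12.Δ4 s3=1 s1=1 s2=0 s0=0 clk=1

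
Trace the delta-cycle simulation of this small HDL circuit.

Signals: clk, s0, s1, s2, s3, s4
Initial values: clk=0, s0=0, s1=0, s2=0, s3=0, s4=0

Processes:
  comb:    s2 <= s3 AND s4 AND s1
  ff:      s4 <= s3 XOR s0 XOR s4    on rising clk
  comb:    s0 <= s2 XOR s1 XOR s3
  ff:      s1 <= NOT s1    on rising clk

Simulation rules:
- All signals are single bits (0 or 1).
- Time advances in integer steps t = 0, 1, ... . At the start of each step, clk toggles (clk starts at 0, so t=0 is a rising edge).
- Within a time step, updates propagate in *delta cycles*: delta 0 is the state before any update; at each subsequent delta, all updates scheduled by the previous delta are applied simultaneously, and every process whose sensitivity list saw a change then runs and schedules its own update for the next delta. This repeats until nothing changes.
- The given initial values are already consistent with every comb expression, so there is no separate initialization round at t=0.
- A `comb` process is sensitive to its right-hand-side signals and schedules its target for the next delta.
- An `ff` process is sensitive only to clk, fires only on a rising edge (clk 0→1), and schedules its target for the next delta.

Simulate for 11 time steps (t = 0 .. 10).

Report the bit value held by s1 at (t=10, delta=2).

0

[bits: s2,clk,s3,s4,s0,s1]
t=0: Δ0=000000 Δ1=010000 Δ2=010001 Δ3=010011 | 3Δ
t=1: Δ0=010011 Δ1=000011 | 1Δ
t=2: Δ0=000011 Δ1=010011 Δ2=010110 Δ3=010100 | 3Δ
t=3: Δ0=010100 Δ1=000100 | 1Δ
t=4: Δ0=000100 Δ1=010100 Δ2=010101 Δ3=010111 | 3Δ
t=5: Δ0=010111 Δ1=000111 | 1Δ
t=6: Δ0=000111 Δ1=010111 Δ2=010010 Δ3=010000 | 3Δ
t=7: Δ0=010000 Δ1=000000 | 1Δ
t=8: Δ0=000000 Δ1=010000 Δ2=010001 Δ3=010011 | 3Δ
t=9: Δ0=010011 Δ1=000011 | 1Δ
t=10: Δ0=000011 Δ1=010011 Δ2=010110 Δ3=010100 | 3Δ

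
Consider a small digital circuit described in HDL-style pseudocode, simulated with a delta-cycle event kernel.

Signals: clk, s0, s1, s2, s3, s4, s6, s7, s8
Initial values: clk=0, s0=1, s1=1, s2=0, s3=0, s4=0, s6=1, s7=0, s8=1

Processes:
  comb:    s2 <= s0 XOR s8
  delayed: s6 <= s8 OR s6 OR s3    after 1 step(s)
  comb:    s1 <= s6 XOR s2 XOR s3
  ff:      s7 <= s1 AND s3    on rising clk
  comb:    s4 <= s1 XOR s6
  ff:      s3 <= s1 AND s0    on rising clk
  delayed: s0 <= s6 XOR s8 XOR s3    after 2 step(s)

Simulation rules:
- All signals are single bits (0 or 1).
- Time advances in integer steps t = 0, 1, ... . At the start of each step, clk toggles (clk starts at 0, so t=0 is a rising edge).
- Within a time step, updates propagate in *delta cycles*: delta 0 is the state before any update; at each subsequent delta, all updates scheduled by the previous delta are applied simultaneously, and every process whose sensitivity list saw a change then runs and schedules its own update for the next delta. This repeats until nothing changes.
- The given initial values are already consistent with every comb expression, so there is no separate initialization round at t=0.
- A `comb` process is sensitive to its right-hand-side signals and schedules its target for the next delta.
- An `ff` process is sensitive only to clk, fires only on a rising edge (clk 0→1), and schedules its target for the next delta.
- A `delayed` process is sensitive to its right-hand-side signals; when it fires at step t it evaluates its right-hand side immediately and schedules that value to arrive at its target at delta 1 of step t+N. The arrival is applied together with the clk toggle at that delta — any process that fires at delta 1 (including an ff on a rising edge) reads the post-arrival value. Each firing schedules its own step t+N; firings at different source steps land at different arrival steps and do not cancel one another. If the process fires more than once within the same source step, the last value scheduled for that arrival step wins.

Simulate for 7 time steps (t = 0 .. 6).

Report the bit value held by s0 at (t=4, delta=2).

[bits: s4,s7,s3,s0,clk,s2,s6,s8,s1]
t=0: Δ0=000100111 Δ1=000110111 Δ2=001110111 Δ3=001110110 Δ4=101110110 | 4Δ
t=1: Δ0=101110110 Δ1=101100110 | 1Δ
t=2: Δ0=101100110 Δ1=101110110 Δ2=100110110 Δ3=100110111 Δ4=000110111 | 4Δ
t=3: Δ0=000110111 Δ1=000100111 | 1Δ
t=4: Δ0=000100111 Δ1=000010111 Δ2=000011111 Δ3=000011110 Δ4=100011110 | 4Δ
t=5: Δ0=100011110 Δ1=100001110 | 1Δ
t=6: Δ0=100001110 Δ1=100011110 | 1Δ

0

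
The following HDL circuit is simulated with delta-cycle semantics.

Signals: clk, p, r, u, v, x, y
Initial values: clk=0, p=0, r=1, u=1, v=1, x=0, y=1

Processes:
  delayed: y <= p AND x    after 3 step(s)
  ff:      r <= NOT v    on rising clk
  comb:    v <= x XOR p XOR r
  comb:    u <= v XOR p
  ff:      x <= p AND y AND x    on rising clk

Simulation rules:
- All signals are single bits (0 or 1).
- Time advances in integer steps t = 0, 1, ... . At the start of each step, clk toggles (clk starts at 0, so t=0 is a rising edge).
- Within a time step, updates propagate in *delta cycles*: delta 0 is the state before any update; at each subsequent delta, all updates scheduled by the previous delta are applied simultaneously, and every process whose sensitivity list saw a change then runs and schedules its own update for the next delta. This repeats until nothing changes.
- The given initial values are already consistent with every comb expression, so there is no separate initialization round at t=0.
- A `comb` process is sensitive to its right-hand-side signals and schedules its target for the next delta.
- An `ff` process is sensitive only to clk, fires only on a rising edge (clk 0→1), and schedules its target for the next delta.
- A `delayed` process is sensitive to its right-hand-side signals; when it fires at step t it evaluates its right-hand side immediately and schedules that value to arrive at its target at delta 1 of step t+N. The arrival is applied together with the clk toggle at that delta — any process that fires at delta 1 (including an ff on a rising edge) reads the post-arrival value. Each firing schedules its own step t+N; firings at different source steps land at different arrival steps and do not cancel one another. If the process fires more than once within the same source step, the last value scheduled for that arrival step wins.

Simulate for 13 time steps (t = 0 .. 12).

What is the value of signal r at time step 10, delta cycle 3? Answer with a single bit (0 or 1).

t0.Δ0 v=1 r=1 clk=0 u=1 p=0 y=1 x=0
t0.Δ1 v=1 r=1 clk=1 u=1 p=0 y=1 x=0
t0.Δ2 v=1 r=0 clk=1 u=1 p=0 y=1 x=0
t0.Δ3 v=0 r=0 clk=1 u=1 p=0 y=1 x=0
t0.Δ4 v=0 r=0 clk=1 u=0 p=0 y=1 x=0
t1.Δ0 v=0 r=0 clk=1 u=0 p=0 y=1 x=0
t1.Δ1 v=0 r=0 clk=0 u=0 p=0 y=1 x=0
t2.Δ0 v=0 r=0 clk=0 u=0 p=0 y=1 x=0
t2.Δ1 v=0 r=0 clk=1 u=0 p=0 y=1 x=0
t2.Δ2 v=0 r=1 clk=1 u=0 p=0 y=1 x=0
t2.Δ3 v=1 r=1 clk=1 u=0 p=0 y=1 x=0
t2.Δ4 v=1 r=1 clk=1 u=1 p=0 y=1 x=0
t3.Δ0 v=1 r=1 clk=1 u=1 p=0 y=1 x=0
t3.Δ1 v=1 r=1 clk=0 u=1 p=0 y=1 x=0
t4.Δ0 v=1 r=1 clk=0 u=1 p=0 y=1 x=0
t4.Δ1 v=1 r=1 clk=1 u=1 p=0 y=1 x=0
t4.Δ2 v=1 r=0 clk=1 u=1 p=0 y=1 x=0
t4.Δ3 v=0 r=0 clk=1 u=1 p=0 y=1 x=0
t4.Δ4 v=0 r=0 clk=1 u=0 p=0 y=1 x=0
t5.Δ0 v=0 r=0 clk=1 u=0 p=0 y=1 x=0
t5.Δ1 v=0 r=0 clk=0 u=0 p=0 y=1 x=0
t6.Δ0 v=0 r=0 clk=0 u=0 p=0 y=1 x=0
t6.Δ1 v=0 r=0 clk=1 u=0 p=0 y=1 x=0
t6.Δ2 v=0 r=1 clk=1 u=0 p=0 y=1 x=0
t6.Δ3 v=1 r=1 clk=1 u=0 p=0 y=1 x=0
t6.Δ4 v=1 r=1 clk=1 u=1 p=0 y=1 x=0
t7.Δ0 v=1 r=1 clk=1 u=1 p=0 y=1 x=0
t7.Δ1 v=1 r=1 clk=0 u=1 p=0 y=1 x=0
t8.Δ0 v=1 r=1 clk=0 u=1 p=0 y=1 x=0
t8.Δ1 v=1 r=1 clk=1 u=1 p=0 y=1 x=0
t8.Δ2 v=1 r=0 clk=1 u=1 p=0 y=1 x=0
t8.Δ3 v=0 r=0 clk=1 u=1 p=0 y=1 x=0
t8.Δ4 v=0 r=0 clk=1 u=0 p=0 y=1 x=0
t9.Δ0 v=0 r=0 clk=1 u=0 p=0 y=1 x=0
t9.Δ1 v=0 r=0 clk=0 u=0 p=0 y=1 x=0
t10.Δ0 v=0 r=0 clk=0 u=0 p=0 y=1 x=0
t10.Δ1 v=0 r=0 clk=1 u=0 p=0 y=1 x=0
t10.Δ2 v=0 r=1 clk=1 u=0 p=0 y=1 x=0
t10.Δ3 v=1 r=1 clk=1 u=0 p=0 y=1 x=0
t10.Δ4 v=1 r=1 clk=1 u=1 p=0 y=1 x=0
t11.Δ0 v=1 r=1 clk=1 u=1 p=0 y=1 x=0
t11.Δ1 v=1 r=1 clk=0 u=1 p=0 y=1 x=0
t12.Δ0 v=1 r=1 clk=0 u=1 p=0 y=1 x=0
t12.Δ1 v=1 r=1 clk=1 u=1 p=0 y=1 x=0
t12.Δ2 v=1 r=0 clk=1 u=1 p=0 y=1 x=0
t12.Δ3 v=0 r=0 clk=1 u=1 p=0 y=1 x=0
t12.Δ4 v=0 r=0 clk=1 u=0 p=0 y=1 x=0

1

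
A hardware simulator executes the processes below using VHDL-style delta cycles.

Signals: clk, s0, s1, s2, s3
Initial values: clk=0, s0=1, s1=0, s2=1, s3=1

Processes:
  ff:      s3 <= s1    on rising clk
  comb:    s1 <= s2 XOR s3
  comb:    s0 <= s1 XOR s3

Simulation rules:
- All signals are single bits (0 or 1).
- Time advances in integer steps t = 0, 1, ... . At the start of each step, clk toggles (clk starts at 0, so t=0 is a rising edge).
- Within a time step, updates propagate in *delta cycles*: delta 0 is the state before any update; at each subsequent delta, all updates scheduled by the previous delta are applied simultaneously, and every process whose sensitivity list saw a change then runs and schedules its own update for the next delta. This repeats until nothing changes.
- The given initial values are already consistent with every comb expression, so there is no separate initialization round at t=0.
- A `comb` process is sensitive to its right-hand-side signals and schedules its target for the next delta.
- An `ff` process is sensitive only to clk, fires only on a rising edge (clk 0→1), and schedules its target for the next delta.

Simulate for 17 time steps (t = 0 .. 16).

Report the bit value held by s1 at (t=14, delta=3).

[bits: s2,s1,clk,s3,s0]
t=0: Δ0=10011 Δ1=10111 Δ2=10101 Δ3=11100 Δ4=11101 | 4Δ
t=1: Δ0=11101 Δ1=11001 | 1Δ
t=2: Δ0=11001 Δ1=11101 Δ2=11111 Δ3=10110 Δ4=10111 | 4Δ
t=3: Δ0=10111 Δ1=10011 | 1Δ
t=4: Δ0=10011 Δ1=10111 Δ2=10101 Δ3=11100 Δ4=11101 | 4Δ
t=5: Δ0=11101 Δ1=11001 | 1Δ
t=6: Δ0=11001 Δ1=11101 Δ2=11111 Δ3=10110 Δ4=10111 | 4Δ
t=7: Δ0=10111 Δ1=10011 | 1Δ
t=8: Δ0=10011 Δ1=10111 Δ2=10101 Δ3=11100 Δ4=11101 | 4Δ
t=9: Δ0=11101 Δ1=11001 | 1Δ
t=10: Δ0=11001 Δ1=11101 Δ2=11111 Δ3=10110 Δ4=10111 | 4Δ
t=11: Δ0=10111 Δ1=10011 | 1Δ
t=12: Δ0=10011 Δ1=10111 Δ2=10101 Δ3=11100 Δ4=11101 | 4Δ
t=13: Δ0=11101 Δ1=11001 | 1Δ
t=14: Δ0=11001 Δ1=11101 Δ2=11111 Δ3=10110 Δ4=10111 | 4Δ
t=15: Δ0=10111 Δ1=10011 | 1Δ
t=16: Δ0=10011 Δ1=10111 Δ2=10101 Δ3=11100 Δ4=11101 | 4Δ

0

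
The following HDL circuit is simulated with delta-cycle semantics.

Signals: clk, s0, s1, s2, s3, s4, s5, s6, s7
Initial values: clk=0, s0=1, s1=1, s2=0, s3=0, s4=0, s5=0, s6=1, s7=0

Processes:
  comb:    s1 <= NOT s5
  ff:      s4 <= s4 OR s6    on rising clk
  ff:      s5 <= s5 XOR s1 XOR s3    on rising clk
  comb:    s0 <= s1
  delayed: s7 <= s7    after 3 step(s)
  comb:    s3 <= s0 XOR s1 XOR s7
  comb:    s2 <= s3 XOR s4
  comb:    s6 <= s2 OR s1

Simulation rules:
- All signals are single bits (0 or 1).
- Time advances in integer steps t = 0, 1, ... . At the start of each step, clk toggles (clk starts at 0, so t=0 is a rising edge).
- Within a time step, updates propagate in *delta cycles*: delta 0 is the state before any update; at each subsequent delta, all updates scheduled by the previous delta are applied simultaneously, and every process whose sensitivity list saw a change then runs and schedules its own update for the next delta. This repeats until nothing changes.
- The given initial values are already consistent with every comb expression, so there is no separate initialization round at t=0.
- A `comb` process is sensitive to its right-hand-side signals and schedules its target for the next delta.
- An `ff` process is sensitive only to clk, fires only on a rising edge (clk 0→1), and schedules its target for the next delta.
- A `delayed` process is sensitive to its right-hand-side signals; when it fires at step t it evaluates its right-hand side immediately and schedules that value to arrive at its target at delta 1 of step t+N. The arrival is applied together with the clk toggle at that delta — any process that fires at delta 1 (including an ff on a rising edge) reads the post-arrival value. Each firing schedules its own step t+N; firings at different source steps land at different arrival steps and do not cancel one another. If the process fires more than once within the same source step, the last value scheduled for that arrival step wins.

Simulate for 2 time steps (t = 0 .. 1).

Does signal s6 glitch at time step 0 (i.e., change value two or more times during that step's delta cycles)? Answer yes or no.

t=0 Δ0: s7=0 s3=0 s0=1 s1=1 clk=0 s4=0 s6=1 s2=0 s5=0
  Δ1: clk:0→1
  Δ2: s4:0→1, s5:0→1
  Δ3: s1:1→0, s2:0→1
  Δ4: s3:0→1, s0:1→0
  Δ5: s3:1→0, s2:1→0
  Δ6: s6:1→0, s2:0→1
  Δ7: s6:0→1
  (7Δ to stable)
t=1 Δ0: s7=0 s3=0 s0=0 s1=0 clk=1 s4=1 s6=1 s2=1 s5=1
  Δ1: clk:1→0
  (1Δ to stable)

yes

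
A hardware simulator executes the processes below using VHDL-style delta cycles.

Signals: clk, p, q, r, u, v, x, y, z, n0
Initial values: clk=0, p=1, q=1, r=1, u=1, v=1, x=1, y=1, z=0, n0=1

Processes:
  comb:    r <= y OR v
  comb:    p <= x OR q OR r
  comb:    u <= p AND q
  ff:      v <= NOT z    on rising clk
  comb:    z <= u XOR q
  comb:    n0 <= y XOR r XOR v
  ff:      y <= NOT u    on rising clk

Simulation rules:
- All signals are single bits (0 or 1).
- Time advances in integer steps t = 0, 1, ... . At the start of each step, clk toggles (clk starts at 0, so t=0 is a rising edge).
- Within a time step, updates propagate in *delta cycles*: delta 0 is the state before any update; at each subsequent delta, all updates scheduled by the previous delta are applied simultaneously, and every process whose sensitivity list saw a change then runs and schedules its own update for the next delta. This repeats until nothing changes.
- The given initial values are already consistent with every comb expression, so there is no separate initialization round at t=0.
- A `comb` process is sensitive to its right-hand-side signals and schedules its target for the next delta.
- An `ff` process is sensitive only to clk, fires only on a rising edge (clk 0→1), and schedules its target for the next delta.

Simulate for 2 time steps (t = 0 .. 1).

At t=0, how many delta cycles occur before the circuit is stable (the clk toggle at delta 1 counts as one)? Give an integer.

3

t0.Δ0 q=1 clk=0 z=0 r=1 u=1 n0=1 p=1 v=1 x=1 y=1
t0.Δ1 q=1 clk=1 z=0 r=1 u=1 n0=1 p=1 v=1 x=1 y=1
t0.Δ2 q=1 clk=1 z=0 r=1 u=1 n0=1 p=1 v=1 x=1 y=0
t0.Δ3 q=1 clk=1 z=0 r=1 u=1 n0=0 p=1 v=1 x=1 y=0
t1.Δ0 q=1 clk=1 z=0 r=1 u=1 n0=0 p=1 v=1 x=1 y=0
t1.Δ1 q=1 clk=0 z=0 r=1 u=1 n0=0 p=1 v=1 x=1 y=0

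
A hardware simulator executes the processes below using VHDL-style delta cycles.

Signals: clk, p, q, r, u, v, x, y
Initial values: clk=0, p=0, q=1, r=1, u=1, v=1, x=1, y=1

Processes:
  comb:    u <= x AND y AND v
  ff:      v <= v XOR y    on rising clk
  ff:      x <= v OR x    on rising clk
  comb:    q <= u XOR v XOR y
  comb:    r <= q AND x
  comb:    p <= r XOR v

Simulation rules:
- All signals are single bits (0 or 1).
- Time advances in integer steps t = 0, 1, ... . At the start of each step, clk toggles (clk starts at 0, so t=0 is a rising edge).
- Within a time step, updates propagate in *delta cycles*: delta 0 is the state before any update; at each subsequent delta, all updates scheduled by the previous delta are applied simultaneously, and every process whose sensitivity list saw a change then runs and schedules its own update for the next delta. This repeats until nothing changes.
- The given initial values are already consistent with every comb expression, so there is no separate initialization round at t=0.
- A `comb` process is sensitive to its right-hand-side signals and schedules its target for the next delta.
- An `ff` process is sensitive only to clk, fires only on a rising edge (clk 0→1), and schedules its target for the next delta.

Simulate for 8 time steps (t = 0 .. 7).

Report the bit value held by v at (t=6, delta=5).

1

t=0 Δ0: x=1 y=1 v=1 p=0 u=1 clk=0 r=1 q=1
  Δ1: clk:0→1
  Δ2: v:1→0
  Δ3: p:0→1, u:1→0, q:1→0
  Δ4: r:1→0, q:0→1
  Δ5: p:1→0, r:0→1
  Δ6: p:0→1
  (6Δ to stable)
t=1 Δ0: x=1 y=1 v=0 p=1 u=0 clk=1 r=1 q=1
  Δ1: clk:1→0
  (1Δ to stable)
t=2 Δ0: x=1 y=1 v=0 p=1 u=0 clk=0 r=1 q=1
  Δ1: clk:0→1
  Δ2: v:0→1
  Δ3: p:1→0, u:0→1, q:1→0
  Δ4: r:1→0, q:0→1
  Δ5: p:0→1, r:0→1
  Δ6: p:1→0
  (6Δ to stable)
t=3 Δ0: x=1 y=1 v=1 p=0 u=1 clk=1 r=1 q=1
  Δ1: clk:1→0
  (1Δ to stable)
t=4 Δ0: x=1 y=1 v=1 p=0 u=1 clk=0 r=1 q=1
  Δ1: clk:0→1
  Δ2: v:1→0
  Δ3: p:0→1, u:1→0, q:1→0
  Δ4: r:1→0, q:0→1
  Δ5: p:1→0, r:0→1
  Δ6: p:0→1
  (6Δ to stable)
t=5 Δ0: x=1 y=1 v=0 p=1 u=0 clk=1 r=1 q=1
  Δ1: clk:1→0
  (1Δ to stable)
t=6 Δ0: x=1 y=1 v=0 p=1 u=0 clk=0 r=1 q=1
  Δ1: clk:0→1
  Δ2: v:0→1
  Δ3: p:1→0, u:0→1, q:1→0
  Δ4: r:1→0, q:0→1
  Δ5: p:0→1, r:0→1
  Δ6: p:1→0
  (6Δ to stable)
t=7 Δ0: x=1 y=1 v=1 p=0 u=1 clk=1 r=1 q=1
  Δ1: clk:1→0
  (1Δ to stable)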